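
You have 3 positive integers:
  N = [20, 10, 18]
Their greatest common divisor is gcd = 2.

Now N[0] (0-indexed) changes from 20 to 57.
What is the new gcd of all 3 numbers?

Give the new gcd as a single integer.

Answer: 1

Derivation:
Numbers: [20, 10, 18], gcd = 2
Change: index 0, 20 -> 57
gcd of the OTHER numbers (without index 0): gcd([10, 18]) = 2
New gcd = gcd(g_others, new_val) = gcd(2, 57) = 1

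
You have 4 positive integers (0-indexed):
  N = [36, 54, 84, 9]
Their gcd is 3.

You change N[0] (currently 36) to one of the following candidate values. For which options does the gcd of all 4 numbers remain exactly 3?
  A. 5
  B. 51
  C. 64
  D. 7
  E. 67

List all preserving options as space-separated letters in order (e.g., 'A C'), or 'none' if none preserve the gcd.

Answer: B

Derivation:
Old gcd = 3; gcd of others (without N[0]) = 3
New gcd for candidate v: gcd(3, v). Preserves old gcd iff gcd(3, v) = 3.
  Option A: v=5, gcd(3,5)=1 -> changes
  Option B: v=51, gcd(3,51)=3 -> preserves
  Option C: v=64, gcd(3,64)=1 -> changes
  Option D: v=7, gcd(3,7)=1 -> changes
  Option E: v=67, gcd(3,67)=1 -> changes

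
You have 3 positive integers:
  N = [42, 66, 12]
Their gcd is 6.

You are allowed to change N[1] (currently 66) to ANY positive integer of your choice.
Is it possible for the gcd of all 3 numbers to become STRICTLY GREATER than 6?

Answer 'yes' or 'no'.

Current gcd = 6
gcd of all OTHER numbers (without N[1]=66): gcd([42, 12]) = 6
The new gcd after any change is gcd(6, new_value).
This can be at most 6.
Since 6 = old gcd 6, the gcd can only stay the same or decrease.

Answer: no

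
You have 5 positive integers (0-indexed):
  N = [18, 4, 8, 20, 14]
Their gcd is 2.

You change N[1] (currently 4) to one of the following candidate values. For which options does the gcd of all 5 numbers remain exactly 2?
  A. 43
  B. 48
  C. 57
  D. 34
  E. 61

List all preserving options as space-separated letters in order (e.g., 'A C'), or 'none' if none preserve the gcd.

Answer: B D

Derivation:
Old gcd = 2; gcd of others (without N[1]) = 2
New gcd for candidate v: gcd(2, v). Preserves old gcd iff gcd(2, v) = 2.
  Option A: v=43, gcd(2,43)=1 -> changes
  Option B: v=48, gcd(2,48)=2 -> preserves
  Option C: v=57, gcd(2,57)=1 -> changes
  Option D: v=34, gcd(2,34)=2 -> preserves
  Option E: v=61, gcd(2,61)=1 -> changes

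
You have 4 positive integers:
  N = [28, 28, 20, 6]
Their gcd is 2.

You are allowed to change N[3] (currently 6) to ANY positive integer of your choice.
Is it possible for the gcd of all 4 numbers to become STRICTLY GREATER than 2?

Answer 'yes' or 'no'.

Current gcd = 2
gcd of all OTHER numbers (without N[3]=6): gcd([28, 28, 20]) = 4
The new gcd after any change is gcd(4, new_value).
This can be at most 4.
Since 4 > old gcd 2, the gcd CAN increase (e.g., set N[3] = 4).

Answer: yes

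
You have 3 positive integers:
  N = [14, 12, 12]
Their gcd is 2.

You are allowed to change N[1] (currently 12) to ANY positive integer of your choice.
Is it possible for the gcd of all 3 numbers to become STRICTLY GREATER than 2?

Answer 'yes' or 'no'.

Answer: no

Derivation:
Current gcd = 2
gcd of all OTHER numbers (without N[1]=12): gcd([14, 12]) = 2
The new gcd after any change is gcd(2, new_value).
This can be at most 2.
Since 2 = old gcd 2, the gcd can only stay the same or decrease.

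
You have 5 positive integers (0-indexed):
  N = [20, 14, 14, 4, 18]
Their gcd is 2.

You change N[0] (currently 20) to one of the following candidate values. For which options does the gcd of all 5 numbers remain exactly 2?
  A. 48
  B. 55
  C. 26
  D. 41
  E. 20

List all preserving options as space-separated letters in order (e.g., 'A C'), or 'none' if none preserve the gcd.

Answer: A C E

Derivation:
Old gcd = 2; gcd of others (without N[0]) = 2
New gcd for candidate v: gcd(2, v). Preserves old gcd iff gcd(2, v) = 2.
  Option A: v=48, gcd(2,48)=2 -> preserves
  Option B: v=55, gcd(2,55)=1 -> changes
  Option C: v=26, gcd(2,26)=2 -> preserves
  Option D: v=41, gcd(2,41)=1 -> changes
  Option E: v=20, gcd(2,20)=2 -> preserves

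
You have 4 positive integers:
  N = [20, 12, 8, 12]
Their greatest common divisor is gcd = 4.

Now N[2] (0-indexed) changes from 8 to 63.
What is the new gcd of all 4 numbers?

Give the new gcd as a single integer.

Numbers: [20, 12, 8, 12], gcd = 4
Change: index 2, 8 -> 63
gcd of the OTHER numbers (without index 2): gcd([20, 12, 12]) = 4
New gcd = gcd(g_others, new_val) = gcd(4, 63) = 1

Answer: 1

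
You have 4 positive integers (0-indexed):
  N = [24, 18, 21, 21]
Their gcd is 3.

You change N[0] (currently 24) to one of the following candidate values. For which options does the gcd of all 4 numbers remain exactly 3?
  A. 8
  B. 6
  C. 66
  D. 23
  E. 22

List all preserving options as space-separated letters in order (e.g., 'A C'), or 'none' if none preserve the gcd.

Answer: B C

Derivation:
Old gcd = 3; gcd of others (without N[0]) = 3
New gcd for candidate v: gcd(3, v). Preserves old gcd iff gcd(3, v) = 3.
  Option A: v=8, gcd(3,8)=1 -> changes
  Option B: v=6, gcd(3,6)=3 -> preserves
  Option C: v=66, gcd(3,66)=3 -> preserves
  Option D: v=23, gcd(3,23)=1 -> changes
  Option E: v=22, gcd(3,22)=1 -> changes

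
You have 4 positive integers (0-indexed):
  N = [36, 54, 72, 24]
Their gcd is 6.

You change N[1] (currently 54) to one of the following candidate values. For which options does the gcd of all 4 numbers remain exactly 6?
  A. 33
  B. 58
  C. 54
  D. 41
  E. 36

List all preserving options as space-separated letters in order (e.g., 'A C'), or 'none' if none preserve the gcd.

Answer: C

Derivation:
Old gcd = 6; gcd of others (without N[1]) = 12
New gcd for candidate v: gcd(12, v). Preserves old gcd iff gcd(12, v) = 6.
  Option A: v=33, gcd(12,33)=3 -> changes
  Option B: v=58, gcd(12,58)=2 -> changes
  Option C: v=54, gcd(12,54)=6 -> preserves
  Option D: v=41, gcd(12,41)=1 -> changes
  Option E: v=36, gcd(12,36)=12 -> changes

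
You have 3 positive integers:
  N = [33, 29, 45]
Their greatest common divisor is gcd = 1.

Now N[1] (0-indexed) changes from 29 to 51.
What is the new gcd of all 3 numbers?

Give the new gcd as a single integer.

Answer: 3

Derivation:
Numbers: [33, 29, 45], gcd = 1
Change: index 1, 29 -> 51
gcd of the OTHER numbers (without index 1): gcd([33, 45]) = 3
New gcd = gcd(g_others, new_val) = gcd(3, 51) = 3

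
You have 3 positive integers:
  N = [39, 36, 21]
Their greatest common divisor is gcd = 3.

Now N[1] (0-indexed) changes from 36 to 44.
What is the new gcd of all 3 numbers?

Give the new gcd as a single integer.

Answer: 1

Derivation:
Numbers: [39, 36, 21], gcd = 3
Change: index 1, 36 -> 44
gcd of the OTHER numbers (without index 1): gcd([39, 21]) = 3
New gcd = gcd(g_others, new_val) = gcd(3, 44) = 1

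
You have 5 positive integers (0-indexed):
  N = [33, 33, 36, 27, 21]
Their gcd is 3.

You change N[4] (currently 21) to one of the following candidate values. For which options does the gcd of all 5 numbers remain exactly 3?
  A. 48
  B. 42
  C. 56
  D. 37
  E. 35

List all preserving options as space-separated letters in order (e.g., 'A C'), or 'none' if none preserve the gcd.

Old gcd = 3; gcd of others (without N[4]) = 3
New gcd for candidate v: gcd(3, v). Preserves old gcd iff gcd(3, v) = 3.
  Option A: v=48, gcd(3,48)=3 -> preserves
  Option B: v=42, gcd(3,42)=3 -> preserves
  Option C: v=56, gcd(3,56)=1 -> changes
  Option D: v=37, gcd(3,37)=1 -> changes
  Option E: v=35, gcd(3,35)=1 -> changes

Answer: A B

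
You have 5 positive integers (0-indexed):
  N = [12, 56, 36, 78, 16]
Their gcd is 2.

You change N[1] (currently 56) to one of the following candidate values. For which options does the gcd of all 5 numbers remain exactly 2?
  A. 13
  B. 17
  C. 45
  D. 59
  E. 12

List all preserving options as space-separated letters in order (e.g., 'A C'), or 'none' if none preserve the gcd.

Answer: E

Derivation:
Old gcd = 2; gcd of others (without N[1]) = 2
New gcd for candidate v: gcd(2, v). Preserves old gcd iff gcd(2, v) = 2.
  Option A: v=13, gcd(2,13)=1 -> changes
  Option B: v=17, gcd(2,17)=1 -> changes
  Option C: v=45, gcd(2,45)=1 -> changes
  Option D: v=59, gcd(2,59)=1 -> changes
  Option E: v=12, gcd(2,12)=2 -> preserves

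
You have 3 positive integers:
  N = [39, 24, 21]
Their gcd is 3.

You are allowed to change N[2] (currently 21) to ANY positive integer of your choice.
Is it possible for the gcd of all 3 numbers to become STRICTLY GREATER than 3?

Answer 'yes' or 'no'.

Answer: no

Derivation:
Current gcd = 3
gcd of all OTHER numbers (without N[2]=21): gcd([39, 24]) = 3
The new gcd after any change is gcd(3, new_value).
This can be at most 3.
Since 3 = old gcd 3, the gcd can only stay the same or decrease.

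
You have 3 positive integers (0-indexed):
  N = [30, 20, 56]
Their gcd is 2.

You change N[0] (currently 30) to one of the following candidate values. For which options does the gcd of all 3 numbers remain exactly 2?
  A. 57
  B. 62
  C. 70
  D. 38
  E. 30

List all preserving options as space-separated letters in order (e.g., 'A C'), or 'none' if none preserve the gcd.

Old gcd = 2; gcd of others (without N[0]) = 4
New gcd for candidate v: gcd(4, v). Preserves old gcd iff gcd(4, v) = 2.
  Option A: v=57, gcd(4,57)=1 -> changes
  Option B: v=62, gcd(4,62)=2 -> preserves
  Option C: v=70, gcd(4,70)=2 -> preserves
  Option D: v=38, gcd(4,38)=2 -> preserves
  Option E: v=30, gcd(4,30)=2 -> preserves

Answer: B C D E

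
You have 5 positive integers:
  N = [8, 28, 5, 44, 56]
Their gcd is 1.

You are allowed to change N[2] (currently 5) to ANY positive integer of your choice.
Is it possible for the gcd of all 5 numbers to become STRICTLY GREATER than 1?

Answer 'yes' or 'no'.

Current gcd = 1
gcd of all OTHER numbers (without N[2]=5): gcd([8, 28, 44, 56]) = 4
The new gcd after any change is gcd(4, new_value).
This can be at most 4.
Since 4 > old gcd 1, the gcd CAN increase (e.g., set N[2] = 4).

Answer: yes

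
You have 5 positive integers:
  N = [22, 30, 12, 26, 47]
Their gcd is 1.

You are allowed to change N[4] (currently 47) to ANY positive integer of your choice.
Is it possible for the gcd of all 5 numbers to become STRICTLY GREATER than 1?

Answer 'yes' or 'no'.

Answer: yes

Derivation:
Current gcd = 1
gcd of all OTHER numbers (without N[4]=47): gcd([22, 30, 12, 26]) = 2
The new gcd after any change is gcd(2, new_value).
This can be at most 2.
Since 2 > old gcd 1, the gcd CAN increase (e.g., set N[4] = 2).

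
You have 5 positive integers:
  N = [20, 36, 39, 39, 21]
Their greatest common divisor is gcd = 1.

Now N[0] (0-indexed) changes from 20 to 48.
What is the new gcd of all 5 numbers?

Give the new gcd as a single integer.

Answer: 3

Derivation:
Numbers: [20, 36, 39, 39, 21], gcd = 1
Change: index 0, 20 -> 48
gcd of the OTHER numbers (without index 0): gcd([36, 39, 39, 21]) = 3
New gcd = gcd(g_others, new_val) = gcd(3, 48) = 3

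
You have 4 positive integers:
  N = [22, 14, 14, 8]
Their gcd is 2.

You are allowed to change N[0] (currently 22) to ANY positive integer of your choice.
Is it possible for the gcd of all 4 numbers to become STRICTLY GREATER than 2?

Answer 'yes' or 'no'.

Answer: no

Derivation:
Current gcd = 2
gcd of all OTHER numbers (without N[0]=22): gcd([14, 14, 8]) = 2
The new gcd after any change is gcd(2, new_value).
This can be at most 2.
Since 2 = old gcd 2, the gcd can only stay the same or decrease.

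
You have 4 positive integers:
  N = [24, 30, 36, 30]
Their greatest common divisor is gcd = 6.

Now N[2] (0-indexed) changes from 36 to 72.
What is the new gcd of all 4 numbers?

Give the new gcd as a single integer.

Numbers: [24, 30, 36, 30], gcd = 6
Change: index 2, 36 -> 72
gcd of the OTHER numbers (without index 2): gcd([24, 30, 30]) = 6
New gcd = gcd(g_others, new_val) = gcd(6, 72) = 6

Answer: 6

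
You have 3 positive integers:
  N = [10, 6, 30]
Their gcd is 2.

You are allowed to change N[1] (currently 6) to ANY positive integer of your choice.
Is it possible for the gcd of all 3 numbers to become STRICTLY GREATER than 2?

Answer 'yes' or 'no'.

Answer: yes

Derivation:
Current gcd = 2
gcd of all OTHER numbers (without N[1]=6): gcd([10, 30]) = 10
The new gcd after any change is gcd(10, new_value).
This can be at most 10.
Since 10 > old gcd 2, the gcd CAN increase (e.g., set N[1] = 10).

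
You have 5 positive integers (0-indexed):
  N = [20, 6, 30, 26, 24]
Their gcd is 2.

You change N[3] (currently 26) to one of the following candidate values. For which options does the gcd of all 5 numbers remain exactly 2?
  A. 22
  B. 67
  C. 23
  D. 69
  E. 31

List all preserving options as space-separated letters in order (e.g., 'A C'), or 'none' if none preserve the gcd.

Old gcd = 2; gcd of others (without N[3]) = 2
New gcd for candidate v: gcd(2, v). Preserves old gcd iff gcd(2, v) = 2.
  Option A: v=22, gcd(2,22)=2 -> preserves
  Option B: v=67, gcd(2,67)=1 -> changes
  Option C: v=23, gcd(2,23)=1 -> changes
  Option D: v=69, gcd(2,69)=1 -> changes
  Option E: v=31, gcd(2,31)=1 -> changes

Answer: A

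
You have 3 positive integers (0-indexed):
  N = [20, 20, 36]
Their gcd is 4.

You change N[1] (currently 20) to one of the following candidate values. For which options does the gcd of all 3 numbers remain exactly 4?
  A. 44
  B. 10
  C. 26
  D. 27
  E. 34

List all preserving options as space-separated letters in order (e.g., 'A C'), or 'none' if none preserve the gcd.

Answer: A

Derivation:
Old gcd = 4; gcd of others (without N[1]) = 4
New gcd for candidate v: gcd(4, v). Preserves old gcd iff gcd(4, v) = 4.
  Option A: v=44, gcd(4,44)=4 -> preserves
  Option B: v=10, gcd(4,10)=2 -> changes
  Option C: v=26, gcd(4,26)=2 -> changes
  Option D: v=27, gcd(4,27)=1 -> changes
  Option E: v=34, gcd(4,34)=2 -> changes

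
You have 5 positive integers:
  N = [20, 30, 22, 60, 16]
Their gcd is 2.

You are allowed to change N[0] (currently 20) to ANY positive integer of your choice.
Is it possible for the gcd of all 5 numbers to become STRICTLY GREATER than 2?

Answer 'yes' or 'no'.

Answer: no

Derivation:
Current gcd = 2
gcd of all OTHER numbers (without N[0]=20): gcd([30, 22, 60, 16]) = 2
The new gcd after any change is gcd(2, new_value).
This can be at most 2.
Since 2 = old gcd 2, the gcd can only stay the same or decrease.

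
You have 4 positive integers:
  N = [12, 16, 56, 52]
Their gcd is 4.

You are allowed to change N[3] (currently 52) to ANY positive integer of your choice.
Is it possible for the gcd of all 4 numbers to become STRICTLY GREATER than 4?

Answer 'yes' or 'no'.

Current gcd = 4
gcd of all OTHER numbers (without N[3]=52): gcd([12, 16, 56]) = 4
The new gcd after any change is gcd(4, new_value).
This can be at most 4.
Since 4 = old gcd 4, the gcd can only stay the same or decrease.

Answer: no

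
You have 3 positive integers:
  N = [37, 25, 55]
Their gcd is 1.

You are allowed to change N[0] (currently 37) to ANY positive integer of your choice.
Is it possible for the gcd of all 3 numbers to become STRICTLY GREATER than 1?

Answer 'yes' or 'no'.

Answer: yes

Derivation:
Current gcd = 1
gcd of all OTHER numbers (without N[0]=37): gcd([25, 55]) = 5
The new gcd after any change is gcd(5, new_value).
This can be at most 5.
Since 5 > old gcd 1, the gcd CAN increase (e.g., set N[0] = 5).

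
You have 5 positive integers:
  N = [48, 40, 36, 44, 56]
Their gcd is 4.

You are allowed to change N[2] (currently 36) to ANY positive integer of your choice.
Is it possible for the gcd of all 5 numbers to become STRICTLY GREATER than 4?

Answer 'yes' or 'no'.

Answer: no

Derivation:
Current gcd = 4
gcd of all OTHER numbers (without N[2]=36): gcd([48, 40, 44, 56]) = 4
The new gcd after any change is gcd(4, new_value).
This can be at most 4.
Since 4 = old gcd 4, the gcd can only stay the same or decrease.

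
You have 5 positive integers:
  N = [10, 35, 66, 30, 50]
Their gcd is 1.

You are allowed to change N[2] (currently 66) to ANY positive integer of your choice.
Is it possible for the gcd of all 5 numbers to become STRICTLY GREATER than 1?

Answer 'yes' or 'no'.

Current gcd = 1
gcd of all OTHER numbers (without N[2]=66): gcd([10, 35, 30, 50]) = 5
The new gcd after any change is gcd(5, new_value).
This can be at most 5.
Since 5 > old gcd 1, the gcd CAN increase (e.g., set N[2] = 5).

Answer: yes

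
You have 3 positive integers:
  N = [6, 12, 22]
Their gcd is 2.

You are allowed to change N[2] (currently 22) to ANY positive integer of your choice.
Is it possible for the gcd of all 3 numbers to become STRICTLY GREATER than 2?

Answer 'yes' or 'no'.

Current gcd = 2
gcd of all OTHER numbers (without N[2]=22): gcd([6, 12]) = 6
The new gcd after any change is gcd(6, new_value).
This can be at most 6.
Since 6 > old gcd 2, the gcd CAN increase (e.g., set N[2] = 6).

Answer: yes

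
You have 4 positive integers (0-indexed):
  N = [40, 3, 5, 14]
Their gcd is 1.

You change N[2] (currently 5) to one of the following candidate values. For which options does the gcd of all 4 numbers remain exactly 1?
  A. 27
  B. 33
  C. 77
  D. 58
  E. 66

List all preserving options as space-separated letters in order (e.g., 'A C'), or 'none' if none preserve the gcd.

Old gcd = 1; gcd of others (without N[2]) = 1
New gcd for candidate v: gcd(1, v). Preserves old gcd iff gcd(1, v) = 1.
  Option A: v=27, gcd(1,27)=1 -> preserves
  Option B: v=33, gcd(1,33)=1 -> preserves
  Option C: v=77, gcd(1,77)=1 -> preserves
  Option D: v=58, gcd(1,58)=1 -> preserves
  Option E: v=66, gcd(1,66)=1 -> preserves

Answer: A B C D E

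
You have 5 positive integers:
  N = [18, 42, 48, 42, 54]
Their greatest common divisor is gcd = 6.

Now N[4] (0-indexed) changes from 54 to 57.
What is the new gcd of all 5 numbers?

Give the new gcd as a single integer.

Answer: 3

Derivation:
Numbers: [18, 42, 48, 42, 54], gcd = 6
Change: index 4, 54 -> 57
gcd of the OTHER numbers (without index 4): gcd([18, 42, 48, 42]) = 6
New gcd = gcd(g_others, new_val) = gcd(6, 57) = 3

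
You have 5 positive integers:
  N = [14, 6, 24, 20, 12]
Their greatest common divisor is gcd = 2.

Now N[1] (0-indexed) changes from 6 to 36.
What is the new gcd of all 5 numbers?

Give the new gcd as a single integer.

Numbers: [14, 6, 24, 20, 12], gcd = 2
Change: index 1, 6 -> 36
gcd of the OTHER numbers (without index 1): gcd([14, 24, 20, 12]) = 2
New gcd = gcd(g_others, new_val) = gcd(2, 36) = 2

Answer: 2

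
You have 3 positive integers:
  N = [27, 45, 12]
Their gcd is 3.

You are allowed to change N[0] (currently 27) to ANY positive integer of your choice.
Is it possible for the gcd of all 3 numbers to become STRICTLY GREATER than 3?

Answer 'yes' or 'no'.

Answer: no

Derivation:
Current gcd = 3
gcd of all OTHER numbers (without N[0]=27): gcd([45, 12]) = 3
The new gcd after any change is gcd(3, new_value).
This can be at most 3.
Since 3 = old gcd 3, the gcd can only stay the same or decrease.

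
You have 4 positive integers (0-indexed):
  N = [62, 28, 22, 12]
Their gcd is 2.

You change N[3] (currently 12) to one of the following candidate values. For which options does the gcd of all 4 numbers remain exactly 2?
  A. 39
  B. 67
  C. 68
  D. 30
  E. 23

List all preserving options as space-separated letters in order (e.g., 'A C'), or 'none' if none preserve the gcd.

Answer: C D

Derivation:
Old gcd = 2; gcd of others (without N[3]) = 2
New gcd for candidate v: gcd(2, v). Preserves old gcd iff gcd(2, v) = 2.
  Option A: v=39, gcd(2,39)=1 -> changes
  Option B: v=67, gcd(2,67)=1 -> changes
  Option C: v=68, gcd(2,68)=2 -> preserves
  Option D: v=30, gcd(2,30)=2 -> preserves
  Option E: v=23, gcd(2,23)=1 -> changes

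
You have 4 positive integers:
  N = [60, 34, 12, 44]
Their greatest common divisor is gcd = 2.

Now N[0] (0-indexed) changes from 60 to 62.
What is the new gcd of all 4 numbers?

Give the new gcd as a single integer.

Numbers: [60, 34, 12, 44], gcd = 2
Change: index 0, 60 -> 62
gcd of the OTHER numbers (without index 0): gcd([34, 12, 44]) = 2
New gcd = gcd(g_others, new_val) = gcd(2, 62) = 2

Answer: 2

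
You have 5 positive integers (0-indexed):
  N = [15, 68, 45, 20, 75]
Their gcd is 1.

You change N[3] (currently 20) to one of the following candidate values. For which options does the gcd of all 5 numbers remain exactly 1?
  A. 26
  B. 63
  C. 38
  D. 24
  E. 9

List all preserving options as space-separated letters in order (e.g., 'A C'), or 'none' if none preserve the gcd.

Answer: A B C D E

Derivation:
Old gcd = 1; gcd of others (without N[3]) = 1
New gcd for candidate v: gcd(1, v). Preserves old gcd iff gcd(1, v) = 1.
  Option A: v=26, gcd(1,26)=1 -> preserves
  Option B: v=63, gcd(1,63)=1 -> preserves
  Option C: v=38, gcd(1,38)=1 -> preserves
  Option D: v=24, gcd(1,24)=1 -> preserves
  Option E: v=9, gcd(1,9)=1 -> preserves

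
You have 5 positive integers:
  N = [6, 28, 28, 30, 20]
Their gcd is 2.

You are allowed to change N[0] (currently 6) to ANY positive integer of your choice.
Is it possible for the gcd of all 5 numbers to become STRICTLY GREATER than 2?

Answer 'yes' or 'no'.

Answer: no

Derivation:
Current gcd = 2
gcd of all OTHER numbers (without N[0]=6): gcd([28, 28, 30, 20]) = 2
The new gcd after any change is gcd(2, new_value).
This can be at most 2.
Since 2 = old gcd 2, the gcd can only stay the same or decrease.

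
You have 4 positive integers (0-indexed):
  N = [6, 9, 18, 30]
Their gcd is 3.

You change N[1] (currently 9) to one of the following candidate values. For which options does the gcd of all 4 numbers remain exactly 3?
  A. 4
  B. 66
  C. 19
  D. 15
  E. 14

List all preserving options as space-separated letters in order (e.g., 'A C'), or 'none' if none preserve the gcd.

Old gcd = 3; gcd of others (without N[1]) = 6
New gcd for candidate v: gcd(6, v). Preserves old gcd iff gcd(6, v) = 3.
  Option A: v=4, gcd(6,4)=2 -> changes
  Option B: v=66, gcd(6,66)=6 -> changes
  Option C: v=19, gcd(6,19)=1 -> changes
  Option D: v=15, gcd(6,15)=3 -> preserves
  Option E: v=14, gcd(6,14)=2 -> changes

Answer: D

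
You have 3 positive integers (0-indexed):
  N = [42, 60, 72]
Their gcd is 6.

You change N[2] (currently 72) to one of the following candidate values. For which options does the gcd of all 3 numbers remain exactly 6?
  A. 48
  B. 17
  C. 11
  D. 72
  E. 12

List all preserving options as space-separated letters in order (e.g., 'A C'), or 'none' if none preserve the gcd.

Old gcd = 6; gcd of others (without N[2]) = 6
New gcd for candidate v: gcd(6, v). Preserves old gcd iff gcd(6, v) = 6.
  Option A: v=48, gcd(6,48)=6 -> preserves
  Option B: v=17, gcd(6,17)=1 -> changes
  Option C: v=11, gcd(6,11)=1 -> changes
  Option D: v=72, gcd(6,72)=6 -> preserves
  Option E: v=12, gcd(6,12)=6 -> preserves

Answer: A D E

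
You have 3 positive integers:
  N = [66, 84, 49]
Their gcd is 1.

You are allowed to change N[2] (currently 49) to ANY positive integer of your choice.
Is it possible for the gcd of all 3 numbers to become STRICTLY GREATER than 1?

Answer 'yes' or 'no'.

Answer: yes

Derivation:
Current gcd = 1
gcd of all OTHER numbers (without N[2]=49): gcd([66, 84]) = 6
The new gcd after any change is gcd(6, new_value).
This can be at most 6.
Since 6 > old gcd 1, the gcd CAN increase (e.g., set N[2] = 6).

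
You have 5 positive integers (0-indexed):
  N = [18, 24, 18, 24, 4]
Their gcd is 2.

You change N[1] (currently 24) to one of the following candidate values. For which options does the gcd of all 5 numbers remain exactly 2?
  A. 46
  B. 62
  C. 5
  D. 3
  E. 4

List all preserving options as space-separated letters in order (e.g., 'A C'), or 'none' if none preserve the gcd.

Old gcd = 2; gcd of others (without N[1]) = 2
New gcd for candidate v: gcd(2, v). Preserves old gcd iff gcd(2, v) = 2.
  Option A: v=46, gcd(2,46)=2 -> preserves
  Option B: v=62, gcd(2,62)=2 -> preserves
  Option C: v=5, gcd(2,5)=1 -> changes
  Option D: v=3, gcd(2,3)=1 -> changes
  Option E: v=4, gcd(2,4)=2 -> preserves

Answer: A B E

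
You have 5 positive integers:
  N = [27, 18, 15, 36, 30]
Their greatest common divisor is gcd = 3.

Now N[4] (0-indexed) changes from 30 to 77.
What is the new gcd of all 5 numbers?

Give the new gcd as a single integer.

Answer: 1

Derivation:
Numbers: [27, 18, 15, 36, 30], gcd = 3
Change: index 4, 30 -> 77
gcd of the OTHER numbers (without index 4): gcd([27, 18, 15, 36]) = 3
New gcd = gcd(g_others, new_val) = gcd(3, 77) = 1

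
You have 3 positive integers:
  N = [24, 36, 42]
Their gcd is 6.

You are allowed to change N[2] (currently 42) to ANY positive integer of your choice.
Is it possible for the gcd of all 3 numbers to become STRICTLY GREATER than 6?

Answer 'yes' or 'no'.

Answer: yes

Derivation:
Current gcd = 6
gcd of all OTHER numbers (without N[2]=42): gcd([24, 36]) = 12
The new gcd after any change is gcd(12, new_value).
This can be at most 12.
Since 12 > old gcd 6, the gcd CAN increase (e.g., set N[2] = 12).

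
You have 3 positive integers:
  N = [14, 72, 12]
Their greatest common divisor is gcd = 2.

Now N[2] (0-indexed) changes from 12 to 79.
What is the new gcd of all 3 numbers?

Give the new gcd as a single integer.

Numbers: [14, 72, 12], gcd = 2
Change: index 2, 12 -> 79
gcd of the OTHER numbers (without index 2): gcd([14, 72]) = 2
New gcd = gcd(g_others, new_val) = gcd(2, 79) = 1

Answer: 1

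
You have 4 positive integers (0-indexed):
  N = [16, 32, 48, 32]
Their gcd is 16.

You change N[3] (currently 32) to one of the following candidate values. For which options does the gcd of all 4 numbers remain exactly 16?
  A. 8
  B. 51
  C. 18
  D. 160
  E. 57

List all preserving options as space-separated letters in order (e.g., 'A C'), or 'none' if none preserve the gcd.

Answer: D

Derivation:
Old gcd = 16; gcd of others (without N[3]) = 16
New gcd for candidate v: gcd(16, v). Preserves old gcd iff gcd(16, v) = 16.
  Option A: v=8, gcd(16,8)=8 -> changes
  Option B: v=51, gcd(16,51)=1 -> changes
  Option C: v=18, gcd(16,18)=2 -> changes
  Option D: v=160, gcd(16,160)=16 -> preserves
  Option E: v=57, gcd(16,57)=1 -> changes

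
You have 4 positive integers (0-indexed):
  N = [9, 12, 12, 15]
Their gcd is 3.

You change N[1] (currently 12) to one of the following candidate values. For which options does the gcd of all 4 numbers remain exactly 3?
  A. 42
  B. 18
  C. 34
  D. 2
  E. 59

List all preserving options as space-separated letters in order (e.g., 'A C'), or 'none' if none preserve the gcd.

Old gcd = 3; gcd of others (without N[1]) = 3
New gcd for candidate v: gcd(3, v). Preserves old gcd iff gcd(3, v) = 3.
  Option A: v=42, gcd(3,42)=3 -> preserves
  Option B: v=18, gcd(3,18)=3 -> preserves
  Option C: v=34, gcd(3,34)=1 -> changes
  Option D: v=2, gcd(3,2)=1 -> changes
  Option E: v=59, gcd(3,59)=1 -> changes

Answer: A B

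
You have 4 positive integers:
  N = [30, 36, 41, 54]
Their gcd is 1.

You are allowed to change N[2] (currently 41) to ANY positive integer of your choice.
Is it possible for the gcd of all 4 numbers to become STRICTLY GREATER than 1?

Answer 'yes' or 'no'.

Answer: yes

Derivation:
Current gcd = 1
gcd of all OTHER numbers (without N[2]=41): gcd([30, 36, 54]) = 6
The new gcd after any change is gcd(6, new_value).
This can be at most 6.
Since 6 > old gcd 1, the gcd CAN increase (e.g., set N[2] = 6).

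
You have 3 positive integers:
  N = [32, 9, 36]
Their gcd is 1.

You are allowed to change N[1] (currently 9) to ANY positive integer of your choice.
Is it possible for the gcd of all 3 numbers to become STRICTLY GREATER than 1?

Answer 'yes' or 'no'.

Current gcd = 1
gcd of all OTHER numbers (without N[1]=9): gcd([32, 36]) = 4
The new gcd after any change is gcd(4, new_value).
This can be at most 4.
Since 4 > old gcd 1, the gcd CAN increase (e.g., set N[1] = 4).

Answer: yes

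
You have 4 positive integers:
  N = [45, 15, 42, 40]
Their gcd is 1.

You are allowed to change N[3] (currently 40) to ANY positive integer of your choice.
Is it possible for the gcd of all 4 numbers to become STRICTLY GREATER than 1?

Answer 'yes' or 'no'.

Answer: yes

Derivation:
Current gcd = 1
gcd of all OTHER numbers (without N[3]=40): gcd([45, 15, 42]) = 3
The new gcd after any change is gcd(3, new_value).
This can be at most 3.
Since 3 > old gcd 1, the gcd CAN increase (e.g., set N[3] = 3).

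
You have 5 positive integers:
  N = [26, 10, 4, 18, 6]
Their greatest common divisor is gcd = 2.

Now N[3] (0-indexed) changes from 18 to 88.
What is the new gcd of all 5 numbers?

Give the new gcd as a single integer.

Answer: 2

Derivation:
Numbers: [26, 10, 4, 18, 6], gcd = 2
Change: index 3, 18 -> 88
gcd of the OTHER numbers (without index 3): gcd([26, 10, 4, 6]) = 2
New gcd = gcd(g_others, new_val) = gcd(2, 88) = 2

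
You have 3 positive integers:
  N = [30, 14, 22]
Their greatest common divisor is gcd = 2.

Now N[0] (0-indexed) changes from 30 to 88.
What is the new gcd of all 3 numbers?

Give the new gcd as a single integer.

Numbers: [30, 14, 22], gcd = 2
Change: index 0, 30 -> 88
gcd of the OTHER numbers (without index 0): gcd([14, 22]) = 2
New gcd = gcd(g_others, new_val) = gcd(2, 88) = 2

Answer: 2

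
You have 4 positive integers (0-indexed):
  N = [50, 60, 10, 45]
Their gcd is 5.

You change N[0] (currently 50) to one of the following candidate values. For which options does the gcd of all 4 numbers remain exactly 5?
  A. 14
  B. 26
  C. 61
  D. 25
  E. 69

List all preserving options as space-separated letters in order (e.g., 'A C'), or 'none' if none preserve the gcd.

Old gcd = 5; gcd of others (without N[0]) = 5
New gcd for candidate v: gcd(5, v). Preserves old gcd iff gcd(5, v) = 5.
  Option A: v=14, gcd(5,14)=1 -> changes
  Option B: v=26, gcd(5,26)=1 -> changes
  Option C: v=61, gcd(5,61)=1 -> changes
  Option D: v=25, gcd(5,25)=5 -> preserves
  Option E: v=69, gcd(5,69)=1 -> changes

Answer: D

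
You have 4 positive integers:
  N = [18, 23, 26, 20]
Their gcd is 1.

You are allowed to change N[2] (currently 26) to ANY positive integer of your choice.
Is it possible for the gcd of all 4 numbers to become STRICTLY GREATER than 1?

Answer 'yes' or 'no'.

Answer: no

Derivation:
Current gcd = 1
gcd of all OTHER numbers (without N[2]=26): gcd([18, 23, 20]) = 1
The new gcd after any change is gcd(1, new_value).
This can be at most 1.
Since 1 = old gcd 1, the gcd can only stay the same or decrease.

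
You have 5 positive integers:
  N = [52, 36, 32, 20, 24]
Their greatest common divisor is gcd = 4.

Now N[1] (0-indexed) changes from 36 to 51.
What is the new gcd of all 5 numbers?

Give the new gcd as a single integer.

Answer: 1

Derivation:
Numbers: [52, 36, 32, 20, 24], gcd = 4
Change: index 1, 36 -> 51
gcd of the OTHER numbers (without index 1): gcd([52, 32, 20, 24]) = 4
New gcd = gcd(g_others, new_val) = gcd(4, 51) = 1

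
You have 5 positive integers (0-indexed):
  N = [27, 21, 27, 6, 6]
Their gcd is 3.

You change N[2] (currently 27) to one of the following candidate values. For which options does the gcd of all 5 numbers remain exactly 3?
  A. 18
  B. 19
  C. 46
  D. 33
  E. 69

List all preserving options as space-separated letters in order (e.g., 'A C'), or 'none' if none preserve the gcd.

Old gcd = 3; gcd of others (without N[2]) = 3
New gcd for candidate v: gcd(3, v). Preserves old gcd iff gcd(3, v) = 3.
  Option A: v=18, gcd(3,18)=3 -> preserves
  Option B: v=19, gcd(3,19)=1 -> changes
  Option C: v=46, gcd(3,46)=1 -> changes
  Option D: v=33, gcd(3,33)=3 -> preserves
  Option E: v=69, gcd(3,69)=3 -> preserves

Answer: A D E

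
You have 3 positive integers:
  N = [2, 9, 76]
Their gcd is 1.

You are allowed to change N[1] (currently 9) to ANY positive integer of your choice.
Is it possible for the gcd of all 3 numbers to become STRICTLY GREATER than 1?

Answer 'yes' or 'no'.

Current gcd = 1
gcd of all OTHER numbers (without N[1]=9): gcd([2, 76]) = 2
The new gcd after any change is gcd(2, new_value).
This can be at most 2.
Since 2 > old gcd 1, the gcd CAN increase (e.g., set N[1] = 2).

Answer: yes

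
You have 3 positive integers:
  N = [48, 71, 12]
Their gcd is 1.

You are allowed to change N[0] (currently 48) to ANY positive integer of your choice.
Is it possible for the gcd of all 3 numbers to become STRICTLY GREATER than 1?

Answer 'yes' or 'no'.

Current gcd = 1
gcd of all OTHER numbers (without N[0]=48): gcd([71, 12]) = 1
The new gcd after any change is gcd(1, new_value).
This can be at most 1.
Since 1 = old gcd 1, the gcd can only stay the same or decrease.

Answer: no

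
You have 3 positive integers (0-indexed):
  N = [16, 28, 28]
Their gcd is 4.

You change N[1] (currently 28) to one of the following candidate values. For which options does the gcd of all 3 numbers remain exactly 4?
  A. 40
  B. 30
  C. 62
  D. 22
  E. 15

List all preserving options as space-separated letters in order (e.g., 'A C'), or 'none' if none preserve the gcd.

Old gcd = 4; gcd of others (without N[1]) = 4
New gcd for candidate v: gcd(4, v). Preserves old gcd iff gcd(4, v) = 4.
  Option A: v=40, gcd(4,40)=4 -> preserves
  Option B: v=30, gcd(4,30)=2 -> changes
  Option C: v=62, gcd(4,62)=2 -> changes
  Option D: v=22, gcd(4,22)=2 -> changes
  Option E: v=15, gcd(4,15)=1 -> changes

Answer: A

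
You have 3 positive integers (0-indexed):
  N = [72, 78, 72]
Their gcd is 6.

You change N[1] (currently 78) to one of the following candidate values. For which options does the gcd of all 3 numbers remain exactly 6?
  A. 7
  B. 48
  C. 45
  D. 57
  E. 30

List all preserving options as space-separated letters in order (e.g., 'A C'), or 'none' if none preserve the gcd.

Answer: E

Derivation:
Old gcd = 6; gcd of others (without N[1]) = 72
New gcd for candidate v: gcd(72, v). Preserves old gcd iff gcd(72, v) = 6.
  Option A: v=7, gcd(72,7)=1 -> changes
  Option B: v=48, gcd(72,48)=24 -> changes
  Option C: v=45, gcd(72,45)=9 -> changes
  Option D: v=57, gcd(72,57)=3 -> changes
  Option E: v=30, gcd(72,30)=6 -> preserves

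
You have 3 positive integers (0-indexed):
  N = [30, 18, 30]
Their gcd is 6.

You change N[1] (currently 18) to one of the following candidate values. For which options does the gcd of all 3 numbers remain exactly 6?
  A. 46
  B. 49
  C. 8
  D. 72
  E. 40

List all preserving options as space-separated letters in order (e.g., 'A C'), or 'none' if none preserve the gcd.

Answer: D

Derivation:
Old gcd = 6; gcd of others (without N[1]) = 30
New gcd for candidate v: gcd(30, v). Preserves old gcd iff gcd(30, v) = 6.
  Option A: v=46, gcd(30,46)=2 -> changes
  Option B: v=49, gcd(30,49)=1 -> changes
  Option C: v=8, gcd(30,8)=2 -> changes
  Option D: v=72, gcd(30,72)=6 -> preserves
  Option E: v=40, gcd(30,40)=10 -> changes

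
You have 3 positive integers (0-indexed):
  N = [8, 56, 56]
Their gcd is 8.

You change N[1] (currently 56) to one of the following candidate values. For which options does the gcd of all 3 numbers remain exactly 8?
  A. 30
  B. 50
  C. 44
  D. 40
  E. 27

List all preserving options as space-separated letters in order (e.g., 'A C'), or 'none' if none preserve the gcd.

Answer: D

Derivation:
Old gcd = 8; gcd of others (without N[1]) = 8
New gcd for candidate v: gcd(8, v). Preserves old gcd iff gcd(8, v) = 8.
  Option A: v=30, gcd(8,30)=2 -> changes
  Option B: v=50, gcd(8,50)=2 -> changes
  Option C: v=44, gcd(8,44)=4 -> changes
  Option D: v=40, gcd(8,40)=8 -> preserves
  Option E: v=27, gcd(8,27)=1 -> changes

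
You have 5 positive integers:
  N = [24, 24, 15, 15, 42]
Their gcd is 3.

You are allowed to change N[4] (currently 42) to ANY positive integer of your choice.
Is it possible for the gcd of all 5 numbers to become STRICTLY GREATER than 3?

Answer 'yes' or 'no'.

Current gcd = 3
gcd of all OTHER numbers (without N[4]=42): gcd([24, 24, 15, 15]) = 3
The new gcd after any change is gcd(3, new_value).
This can be at most 3.
Since 3 = old gcd 3, the gcd can only stay the same or decrease.

Answer: no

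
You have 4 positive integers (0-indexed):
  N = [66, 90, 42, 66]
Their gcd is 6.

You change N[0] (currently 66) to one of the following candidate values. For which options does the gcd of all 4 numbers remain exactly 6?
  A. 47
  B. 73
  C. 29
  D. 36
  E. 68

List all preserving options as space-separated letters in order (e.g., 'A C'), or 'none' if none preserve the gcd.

Old gcd = 6; gcd of others (without N[0]) = 6
New gcd for candidate v: gcd(6, v). Preserves old gcd iff gcd(6, v) = 6.
  Option A: v=47, gcd(6,47)=1 -> changes
  Option B: v=73, gcd(6,73)=1 -> changes
  Option C: v=29, gcd(6,29)=1 -> changes
  Option D: v=36, gcd(6,36)=6 -> preserves
  Option E: v=68, gcd(6,68)=2 -> changes

Answer: D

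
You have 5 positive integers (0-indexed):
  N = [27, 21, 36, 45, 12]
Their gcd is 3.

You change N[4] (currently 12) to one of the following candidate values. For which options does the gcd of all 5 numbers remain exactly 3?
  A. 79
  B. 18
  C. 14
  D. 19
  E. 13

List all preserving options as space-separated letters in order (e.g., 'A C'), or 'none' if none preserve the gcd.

Answer: B

Derivation:
Old gcd = 3; gcd of others (without N[4]) = 3
New gcd for candidate v: gcd(3, v). Preserves old gcd iff gcd(3, v) = 3.
  Option A: v=79, gcd(3,79)=1 -> changes
  Option B: v=18, gcd(3,18)=3 -> preserves
  Option C: v=14, gcd(3,14)=1 -> changes
  Option D: v=19, gcd(3,19)=1 -> changes
  Option E: v=13, gcd(3,13)=1 -> changes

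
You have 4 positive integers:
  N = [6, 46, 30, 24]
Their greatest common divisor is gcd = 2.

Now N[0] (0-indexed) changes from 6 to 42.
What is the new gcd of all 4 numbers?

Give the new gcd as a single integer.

Numbers: [6, 46, 30, 24], gcd = 2
Change: index 0, 6 -> 42
gcd of the OTHER numbers (without index 0): gcd([46, 30, 24]) = 2
New gcd = gcd(g_others, new_val) = gcd(2, 42) = 2

Answer: 2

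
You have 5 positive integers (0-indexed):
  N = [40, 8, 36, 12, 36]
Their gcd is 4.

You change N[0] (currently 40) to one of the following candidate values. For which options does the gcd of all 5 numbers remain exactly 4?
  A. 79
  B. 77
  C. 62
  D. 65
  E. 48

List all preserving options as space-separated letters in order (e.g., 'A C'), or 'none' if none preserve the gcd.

Old gcd = 4; gcd of others (without N[0]) = 4
New gcd for candidate v: gcd(4, v). Preserves old gcd iff gcd(4, v) = 4.
  Option A: v=79, gcd(4,79)=1 -> changes
  Option B: v=77, gcd(4,77)=1 -> changes
  Option C: v=62, gcd(4,62)=2 -> changes
  Option D: v=65, gcd(4,65)=1 -> changes
  Option E: v=48, gcd(4,48)=4 -> preserves

Answer: E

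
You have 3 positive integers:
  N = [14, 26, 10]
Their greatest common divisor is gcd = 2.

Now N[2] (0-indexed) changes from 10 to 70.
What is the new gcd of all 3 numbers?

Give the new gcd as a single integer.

Answer: 2

Derivation:
Numbers: [14, 26, 10], gcd = 2
Change: index 2, 10 -> 70
gcd of the OTHER numbers (without index 2): gcd([14, 26]) = 2
New gcd = gcd(g_others, new_val) = gcd(2, 70) = 2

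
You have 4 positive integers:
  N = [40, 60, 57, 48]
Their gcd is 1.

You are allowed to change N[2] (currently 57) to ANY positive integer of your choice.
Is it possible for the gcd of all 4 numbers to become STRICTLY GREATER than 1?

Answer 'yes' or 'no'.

Answer: yes

Derivation:
Current gcd = 1
gcd of all OTHER numbers (without N[2]=57): gcd([40, 60, 48]) = 4
The new gcd after any change is gcd(4, new_value).
This can be at most 4.
Since 4 > old gcd 1, the gcd CAN increase (e.g., set N[2] = 4).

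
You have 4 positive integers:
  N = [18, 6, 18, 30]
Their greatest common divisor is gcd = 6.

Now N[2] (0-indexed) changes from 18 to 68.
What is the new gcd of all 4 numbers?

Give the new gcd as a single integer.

Numbers: [18, 6, 18, 30], gcd = 6
Change: index 2, 18 -> 68
gcd of the OTHER numbers (without index 2): gcd([18, 6, 30]) = 6
New gcd = gcd(g_others, new_val) = gcd(6, 68) = 2

Answer: 2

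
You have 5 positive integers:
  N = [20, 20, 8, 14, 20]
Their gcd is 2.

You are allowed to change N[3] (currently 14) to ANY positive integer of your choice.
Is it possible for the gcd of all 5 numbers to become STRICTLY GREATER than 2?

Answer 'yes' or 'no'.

Current gcd = 2
gcd of all OTHER numbers (without N[3]=14): gcd([20, 20, 8, 20]) = 4
The new gcd after any change is gcd(4, new_value).
This can be at most 4.
Since 4 > old gcd 2, the gcd CAN increase (e.g., set N[3] = 4).

Answer: yes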